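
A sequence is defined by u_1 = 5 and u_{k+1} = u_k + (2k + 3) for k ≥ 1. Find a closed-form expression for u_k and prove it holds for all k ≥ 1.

Claim: u_k = k^2 + 2k + 2.

Base case: u_1 = 5, and 1^2 + 2·1 + 2 = 5.
Assume u_m = m^2 + 2m + 2.
Then u_{m+1} = u_m + (2m + 3) = (m^2 + 2m + 2) + (2m + 3) = m^2 + 4m + 5,
and (m+1)^2 + 2·(m+1) + 2 = m^2 + 4m + 5.
By induction, u_k = k^2 + 2k + 2 for all k ≥ 1.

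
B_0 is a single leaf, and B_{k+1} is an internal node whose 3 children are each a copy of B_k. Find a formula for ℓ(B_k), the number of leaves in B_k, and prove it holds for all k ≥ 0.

Claim: ℓ(B_k) = 3^k.

Base case: ℓ(B_0) = 1, and 3^0 = 1.
Assume ℓ(B_m) = 3^m.
Then ℓ(B_{m+1}) = 3·ℓ(B_m) = 3·3^m = 3^{m+1}.
So the formula holds for m+1, and by induction ℓ(B_k) = 3^k for all k ≥ 0.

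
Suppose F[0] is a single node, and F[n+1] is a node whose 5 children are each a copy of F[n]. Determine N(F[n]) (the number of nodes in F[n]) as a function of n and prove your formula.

Claim: N(F[n]) = (5^{n+1} − 1)/4.

Base case: N(F[0]) = 1, and (5^{0+1} − 1)/4 = 1.
Assume N(F[r]) = (5^{r+1} − 1)/4.
Then N(F[r+1]) = 1 + 5N(F[r]) = 1 + 5·(5^{r+1} − 1)/4 = 1 + (5^{r+2} − 5)/4 = (4 + 5^{r+2} − 5)/4 = (5^{r+2} − 1)/4.
Hence N(F[n]) = (5^{n+1} − 1)/4 for every n ≥ 0, by induction.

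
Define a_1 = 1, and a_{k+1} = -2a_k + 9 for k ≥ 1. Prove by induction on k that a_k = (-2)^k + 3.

Base case: a_1 = 1, and (-2)^1 + 3 = -2 + 3 = 1.
Assume a_r = (-2)^r + 3 for some r ≥ 1.
Then a_{r+1} = -2a_r + 9 = -2·((-2)^r + 3) + 9 = -2·(-2)^r − 6 + 9 = (-2)^{r+1} + 3.
By induction, a_k = (-2)^k + 3 for all k ≥ 1.

a_k = (-2)^k + 3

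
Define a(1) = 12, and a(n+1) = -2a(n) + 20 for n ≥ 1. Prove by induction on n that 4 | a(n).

Base case: a(1) = 12 = 4·3, so 4 | a(1).
Assume 4 | a(r), so a(r) = 4t for some integer t.
Then a(r+1) = -2a(r) + 20 = -2·(4t) + 20 = 4(-2t + 5), so 4 | a(r+1).
Hence 4 | a(n) for every n ≥ 1, by induction.

4 | a(n)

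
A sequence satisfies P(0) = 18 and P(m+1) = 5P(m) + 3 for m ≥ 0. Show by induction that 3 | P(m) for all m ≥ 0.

Base case: P(0) = 18 = 3·6, so 3 | P(0).
Assume 3 | P(k), so P(k) = 3t for some integer t.
Then P(k+1) = 5P(k) + 3 = 5·(3t) + 3 = 3(5t + 1), so 3 | P(k+1).
This completes the inductive step, so 3 | P(m) for all m ≥ 0.

3 | P(m)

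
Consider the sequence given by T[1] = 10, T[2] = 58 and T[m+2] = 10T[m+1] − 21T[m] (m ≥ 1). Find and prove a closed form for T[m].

Claim: T[m] = 7^m + 3^m.

Base cases: T[1] = 10 and 7^1 + 3^1 = 10; T[2] = 58 and 7^2 + 3^2 = 58.
Assume T[i] = 7^i + 3^i for all 1 ≤ i ≤ j, where j ≥ 2.
Then T[j+1] = 10T[j] − 21T[j−1] = 10·(7^j + 3^j) − 21·(7^{j−1} + 3^{j−1}) = (10·7 − 21)7^{j−1} + (10·3 − 21)3^{j−1} = 49·7^{j−1} + 9·3^{j−1} = 7^{j+1} + 3^{j+1}.
This completes the inductive step, so T[m] = 7^m + 3^m for all m ≥ 1.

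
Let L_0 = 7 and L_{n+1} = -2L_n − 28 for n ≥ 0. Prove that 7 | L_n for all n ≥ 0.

Base case: L_0 = 7 = 7·1, so 7 | L_0.
Assume 7 | L_r, so L_r = 7t for some integer t.
Then L_{r+1} = -2L_r − 28 = -2·(7t) − 28 = 7(-2t − 4), so 7 | L_{r+1}.
Hence 7 | L_n for every n ≥ 0, by induction.

7 | L_n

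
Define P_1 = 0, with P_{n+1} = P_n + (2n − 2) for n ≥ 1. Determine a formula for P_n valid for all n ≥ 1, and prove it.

Claim: P_n = n^2 − 3n + 2.

Base case: P_1 = 0, and 1^2 − 3·1 + 2 = 0.
Assume P_m = m^2 − 3m + 2.
Then P_{m+1} = P_m + (2m − 2) = (m^2 − 3m + 2) + (2m − 2) = m^2 − m,
and (m+1)^2 − 3·(m+1) + 2 = m^2 − m.
By induction, P_n = n^2 − 3n + 2 for all n ≥ 1.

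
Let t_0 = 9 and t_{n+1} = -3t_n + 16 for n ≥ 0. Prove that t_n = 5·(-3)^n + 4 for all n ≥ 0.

Base case: t_0 = 9, and 5·(-3)^0 + 4 = 5 + 4 = 9.
Assume t_k = 5·(-3)^k + 4 for some k ≥ 0.
Then t_{k+1} = -3t_k + 16 = -3·(5·(-3)^k + 4) + 16 = -15·(-3)^k − 12 + 16 = 5·(-3)^{k+1} + 4.
By induction, t_n = 5·(-3)^n + 4 for all n ≥ 0.

t_n = 5·(-3)^n + 4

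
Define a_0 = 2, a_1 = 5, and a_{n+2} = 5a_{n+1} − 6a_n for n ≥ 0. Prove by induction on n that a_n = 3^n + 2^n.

Base cases: a_0 = 2 and 3^0 + 2^0 = 2; a_1 = 5 and 3^1 + 2^1 = 5.
Assume a_j = 3^j + 2^j for all 0 ≤ j ≤ k, where k ≥ 1.
Then a_{k+1} = 5a_k − 6a_{k−1} = 5·(3^k + 2^k) − 6·(3^{k−1} + 2^{k−1}) = (5·3 − 6)3^{k−1} + (5·2 − 6)2^{k−1} = 9·3^{k−1} + 4·2^{k−1} = 3^{k+1} + 2^{k+1}.
So the formula holds for k+1, and by strong induction a_n = 3^n + 2^n for all n ≥ 0.

a_n = 3^n + 2^n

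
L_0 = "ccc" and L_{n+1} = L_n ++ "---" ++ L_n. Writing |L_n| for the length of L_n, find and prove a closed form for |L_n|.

Claim: |L_n| = 6·2^n − 3.

Base case: |L_0| = 3, and 6·2^0 − 3 = 3.
Assume |L_m| = 6·2^m − 3.
Then |L_{m+1}| = |L_m| + 3 + |L_m| = 2|L_m| + 3 = 2(6·2^m − 3) + 3 = 6·2^{m+1} − 6 + 3 = 6·2^{m+1} − 3.
So the formula holds for m+1, and by induction |L_n| = 6·2^n − 3 for all n ≥ 0.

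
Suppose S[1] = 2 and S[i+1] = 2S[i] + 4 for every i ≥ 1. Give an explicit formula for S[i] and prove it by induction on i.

Claim: S[i] = 3·2^i − 4.

Base case: S[1] = 2, and 3·2^1 − 4 = 6 − 4 = 2.
Assume S[j] = 3·2^j − 4 for some j ≥ 1.
Then S[j+1] = 2S[j] + 4 = 2·(3·2^j − 4) + 4 = 6·2^j − 8 + 4 = 3·2^{j+1} − 4.
Hence S[i] = 3·2^i − 4 for every i ≥ 1, by induction.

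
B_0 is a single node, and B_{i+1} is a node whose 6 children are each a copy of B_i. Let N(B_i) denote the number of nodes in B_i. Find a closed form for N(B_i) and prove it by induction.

Claim: N(B_i) = (6^{i+1} − 1)/5.

Base case: N(B_0) = 1, and (6^{0+1} − 1)/5 = 1.
Assume N(B_m) = (6^{m+1} − 1)/5.
Then N(B_{m+1}) = 1 + 6N(B_m) = 1 + 6·(6^{m+1} − 1)/5 = 1 + (6^{m+2} − 6)/5 = (5 + 6^{m+2} − 6)/5 = (6^{m+2} − 1)/5.
So the formula holds for m+1, and by induction N(B_i) = (6^{i+1} − 1)/5 for all i ≥ 0.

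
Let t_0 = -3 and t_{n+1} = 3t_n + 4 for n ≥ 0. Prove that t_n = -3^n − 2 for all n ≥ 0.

Base case: t_0 = -3, and -3^0 − 2 = -1 − 2 = -3.
Assume t_j = -3^j − 2 for some j ≥ 0.
Then t_{j+1} = 3t_j + 4 = 3·(-3^j − 2) + 4 = -3^{j+1} − 6 + 4 = -3^{j+1} − 2.
This completes the inductive step, so t_n = -3^n − 2 for all n ≥ 0.

t_n = -3^n − 2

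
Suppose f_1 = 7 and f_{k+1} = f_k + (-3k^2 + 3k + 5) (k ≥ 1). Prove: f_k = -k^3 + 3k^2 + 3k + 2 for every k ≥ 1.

Base case: f_1 = 7, and -1^3 + 3·1^2 + 3·1 + 2 = 7.
Assume f_j = -j^3 + 3j^2 + 3j + 2.
Then f_{j+1} = f_j + (-3j^2 + 3j + 5) = (-j^3 + 3j^2 + 3j + 2) + (-3j^2 + 3j + 5) = -j^3 + 6j + 7,
and -(j+1)^3 + 3·(j+1)^2 + 3·(j+1) + 2 = -j^3 + 6j + 7.
By induction, f_k = -k^3 + 3k^2 + 3k + 2 for all k ≥ 1.

f_k = -k^3 + 3k^2 + 3k + 2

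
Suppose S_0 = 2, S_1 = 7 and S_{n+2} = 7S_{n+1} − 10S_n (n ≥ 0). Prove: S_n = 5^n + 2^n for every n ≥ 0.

Base cases: S_0 = 2 and 5^0 + 2^0 = 2; S_1 = 7 and 5^1 + 2^1 = 7.
Assume S_j = 5^j + 2^j for all 0 ≤ j ≤ r, where r ≥ 1.
Then S_{r+1} = 7S_r − 10S_{r−1} = 7·(5^r + 2^r) − 10·(5^{r−1} + 2^{r−1}) = (7·5 − 10)5^{r−1} + (7·2 − 10)2^{r−1} = 25·5^{r−1} + 4·2^{r−1} = 5^{r+1} + 2^{r+1}.
So the formula holds for r+1, and by strong induction S_n = 5^n + 2^n for all n ≥ 0.

S_n = 5^n + 2^n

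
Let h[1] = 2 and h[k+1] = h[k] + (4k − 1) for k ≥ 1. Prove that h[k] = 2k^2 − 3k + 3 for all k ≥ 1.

Base case: h[1] = 2, and 2·1^2 − 3·1 + 3 = 2.
Assume h[m] = 2m^2 − 3m + 3.
Then h[m+1] = h[m] + (4m − 1) = (2m^2 − 3m + 3) + (4m − 1) = 2m^2 + m + 2,
and 2·(m+1)^2 − 3·(m+1) + 3 = 2m^2 + m + 2.
Hence h[k] = 2k^2 − 3k + 3 for every k ≥ 1, by induction.

h[k] = 2k^2 − 3k + 3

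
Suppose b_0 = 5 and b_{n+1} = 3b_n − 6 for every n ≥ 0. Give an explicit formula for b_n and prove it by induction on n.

Claim: b_n = 2·3^n + 3.

Base case: b_0 = 5, and 2·3^0 + 3 = 2 + 3 = 5.
Assume b_m = 2·3^m + 3 for some m ≥ 0.
Then b_{m+1} = 3b_m − 6 = 3·(2·3^m + 3) − 6 = 6·3^m + 9 − 6 = 2·3^{m+1} + 3.
So the formula holds for m+1, and by induction b_n = 2·3^n + 3 for all n ≥ 0.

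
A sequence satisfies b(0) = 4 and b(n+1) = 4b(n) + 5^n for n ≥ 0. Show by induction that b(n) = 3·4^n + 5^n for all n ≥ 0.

Base case: b(0) = 4, and 3·4^0 + 5^0 = 3 + 1 = 4.
Assume b(m) = 3·4^m + 5^m for some m ≥ 0.
Then b(m+1) = 4b(m) + 5^m = 4·(3·4^m + 5^m) + 5^m = 3·4^{m+1} + 4·5^m + 5^m = 3·4^{m+1} + 5·5^m = 3·4^{m+1} + 5^{m+1}.
So the formula holds for m+1, and by induction b(n) = 3·4^n + 5^n for all n ≥ 0.

b(n) = 3·4^n + 5^n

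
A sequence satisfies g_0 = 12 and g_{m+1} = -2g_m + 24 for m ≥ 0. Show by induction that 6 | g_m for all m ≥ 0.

Base case: g_0 = 12 = 6·2, so 6 | g_0.
Assume 6 | g_j, so g_j = 6t for some integer t.
Then g_{j+1} = -2g_j + 24 = -2·(6t) + 24 = 6(-2t + 4), so 6 | g_{j+1}.
This completes the inductive step, so 6 | g_m for all m ≥ 0.

6 | g_m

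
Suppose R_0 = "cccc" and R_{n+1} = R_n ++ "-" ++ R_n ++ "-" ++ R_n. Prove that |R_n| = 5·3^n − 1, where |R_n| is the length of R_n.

Base case: |R_0| = 4, and 5·3^0 − 1 = 4.
Assume |R_m| = 5·3^m − 1.
Then |R_{m+1}| = 3|R_m| + 2 = 3(5·3^m − 1) + 2 = 5·3^{m+1} − 3 + 2 = 5·3^{m+1} − 1.
This completes the inductive step, so |R_n| = 5·3^n − 1 for all n ≥ 0.

|R_n| = 5·3^n − 1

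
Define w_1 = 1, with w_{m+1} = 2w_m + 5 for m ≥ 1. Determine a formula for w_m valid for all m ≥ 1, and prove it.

Claim: w_m = 3·2^m − 5.

Base case: w_1 = 1, and 3·2^1 − 5 = 6 − 5 = 1.
Assume w_k = 3·2^k − 5 for some k ≥ 1.
Then w_{k+1} = 2w_k + 5 = 2·(3·2^k − 5) + 5 = 6·2^k − 10 + 5 = 3·2^{k+1} − 5.
Hence w_m = 3·2^m − 5 for every m ≥ 1, by induction.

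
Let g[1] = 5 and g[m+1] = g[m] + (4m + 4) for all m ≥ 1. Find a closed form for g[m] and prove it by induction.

Claim: g[m] = 2m^2 + 2m + 1.

Base case: g[1] = 5, and 2·1^2 + 2·1 + 1 = 5.
Assume g[k] = 2k^2 + 2k + 1.
Then g[k+1] = g[k] + (4k + 4) = (2k^2 + 2k + 1) + (4k + 4) = 2k^2 + 6k + 5,
and 2·(k+1)^2 + 2·(k+1) + 1 = 2k^2 + 6k + 5.
By induction, g[m] = 2m^2 + 2m + 1 for all m ≥ 1.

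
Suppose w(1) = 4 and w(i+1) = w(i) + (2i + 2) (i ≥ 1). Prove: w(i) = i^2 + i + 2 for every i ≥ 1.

Base case: w(1) = 4, and 1^2 + 1 + 2 = 4.
Assume w(r) = r^2 + r + 2.
Then w(r+1) = w(r) + (2r + 2) = (r^2 + r + 2) + (2r + 2) = r^2 + 3r + 4,
and (r+1)^2 + (r+1) + 2 = r^2 + 3r + 4.
Hence w(i) = i^2 + i + 2 for every i ≥ 1, by induction.

w(i) = i^2 + i + 2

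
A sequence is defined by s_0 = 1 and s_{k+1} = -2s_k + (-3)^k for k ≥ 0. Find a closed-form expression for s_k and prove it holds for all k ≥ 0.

Claim: s_k = 2·(-2)^k − (-3)^k.

Base case: s_0 = 1, and 2·(-2)^0 − (-3)^0 = 2 − 1 = 1.
Assume s_r = 2·(-2)^r − (-3)^r for some r ≥ 0.
Then s_{r+1} = -2s_r + (-3)^r = -2·(2·(-2)^r − (-3)^r) + (-3)^r = 2·(-2)^{r+1} + 2·(-3)^r + (-3)^r = 2·(-2)^{r+1} + 3·(-3)^r = 2·(-2)^{r+1} − (-3)^{r+1}.
By induction, s_k = 2·(-2)^k − (-3)^k for all k ≥ 0.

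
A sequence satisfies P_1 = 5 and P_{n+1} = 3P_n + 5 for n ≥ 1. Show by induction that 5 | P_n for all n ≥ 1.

Base case: P_1 = 5 = 5·1, so 5 | P_1.
Assume 5 | P_k, so P_k = 5t for some integer t.
Then P_{k+1} = 3P_k + 5 = 3·(5t) + 5 = 5(3t + 1), so 5 | P_{k+1}.
This completes the inductive step, so 5 | P_n for all n ≥ 1.

5 | P_n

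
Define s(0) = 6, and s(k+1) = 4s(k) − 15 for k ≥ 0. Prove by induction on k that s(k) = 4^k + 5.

Base case: s(0) = 6, and 4^0 + 5 = 1 + 5 = 6.
Assume s(j) = 4^j + 5 for some j ≥ 0.
Then s(j+1) = 4s(j) − 15 = 4·(4^j + 5) − 15 = 4^{j+1} + 20 − 15 = 4^{j+1} + 5.
This completes the inductive step, so s(k) = 4^k + 5 for all k ≥ 0.

s(k) = 4^k + 5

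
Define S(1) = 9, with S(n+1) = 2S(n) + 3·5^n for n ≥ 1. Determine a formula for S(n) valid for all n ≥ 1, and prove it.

Claim: S(n) = 2·2^n + 5^n.

Base case: S(1) = 9, and 2·2^1 + 5^1 = 4 + 5 = 9.
Assume S(r) = 2·2^r + 5^r for some r ≥ 1.
Then S(r+1) = 2S(r) + 3·5^r = 2·(2·2^r + 5^r) + 3·5^r = 2·2^{r+1} + 2·5^r + 3·5^r = 2·2^{r+1} + 5·5^r = 2·2^{r+1} + 5^{r+1}.
Hence S(n) = 2·2^n + 5^n for every n ≥ 1, by induction.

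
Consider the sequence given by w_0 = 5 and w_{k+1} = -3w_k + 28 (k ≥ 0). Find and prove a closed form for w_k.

Claim: w_k = -2·(-3)^k + 7.

Base case: w_0 = 5, and -2·(-3)^0 + 7 = -2 + 7 = 5.
Assume w_r = -2·(-3)^r + 7 for some r ≥ 0.
Then w_{r+1} = -3w_r + 28 = -3·(-2·(-3)^r + 7) + 28 = 6·(-3)^r − 21 + 28 = -2·(-3)^{r+1} + 7.
This completes the inductive step, so w_k = -2·(-3)^k + 7 for all k ≥ 0.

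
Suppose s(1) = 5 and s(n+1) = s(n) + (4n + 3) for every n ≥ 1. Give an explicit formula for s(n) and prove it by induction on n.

Claim: s(n) = 2n^2 + n + 2.

Base case: s(1) = 5, and 2·1^2 + 1 + 2 = 5.
Assume s(r) = 2r^2 + r + 2.
Then s(r+1) = s(r) + (4r + 3) = (2r^2 + r + 2) + (4r + 3) = 2r^2 + 5r + 5,
and 2·(r+1)^2 + (r+1) + 2 = 2r^2 + 5r + 5.
This completes the inductive step, so s(n) = 2n^2 + n + 2 for all n ≥ 1.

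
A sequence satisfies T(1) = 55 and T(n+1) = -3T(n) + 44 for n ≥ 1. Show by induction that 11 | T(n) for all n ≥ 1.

Base case: T(1) = 55 = 11·5, so 11 | T(1).
Assume 11 | T(j), so T(j) = 11t for some integer t.
Then T(j+1) = -3T(j) + 44 = -3·(11t) + 44 = 11(-3t + 4), so 11 | T(j+1).
So the property holds for j+1, and by induction 11 | T(n) for all n ≥ 1.

11 | T(n)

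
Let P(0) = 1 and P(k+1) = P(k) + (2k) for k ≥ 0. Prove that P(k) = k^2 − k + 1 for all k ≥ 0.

Base case: P(0) = 1, and 0^2 − 0 + 1 = 1.
Assume P(j) = j^2 − j + 1.
Then P(j+1) = P(j) + (2j) = (j^2 − j + 1) + (2j) = j^2 + j + 1,
and (j+1)^2 − (j+1) + 1 = j^2 + j + 1.
By induction, P(k) = k^2 − k + 1 for all k ≥ 0.

P(k) = k^2 − k + 1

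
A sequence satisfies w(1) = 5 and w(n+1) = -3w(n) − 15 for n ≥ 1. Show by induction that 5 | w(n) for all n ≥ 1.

Base case: w(1) = 5 = 5·1, so 5 | w(1).
Assume 5 | w(r), so w(r) = 5t for some integer t.
Then w(r+1) = -3w(r) − 15 = -3·(5t) − 15 = 5(-3t − 3), so 5 | w(r+1).
This completes the inductive step, so 5 | w(n) for all n ≥ 1.

5 | w(n)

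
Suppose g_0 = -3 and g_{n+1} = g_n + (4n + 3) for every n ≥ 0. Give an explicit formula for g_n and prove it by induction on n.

Claim: g_n = 2n^2 + n − 3.

Base case: g_0 = -3, and 2·0^2 + 0 − 3 = -3.
Assume g_k = 2k^2 + k − 3.
Then g_{k+1} = g_k + (4k + 3) = (2k^2 + k − 3) + (4k + 3) = 2k^2 + 5k,
and 2·(k+1)^2 + (k+1) − 3 = 2k^2 + 5k.
Hence g_n = 2n^2 + n − 3 for every n ≥ 0, by induction.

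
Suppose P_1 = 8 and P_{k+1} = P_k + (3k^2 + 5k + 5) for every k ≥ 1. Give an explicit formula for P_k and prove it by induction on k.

Claim: P_k = k^3 + k^2 + 3k + 3.

Base case: P_1 = 8, and 1^3 + 1^2 + 3·1 + 3 = 8.
Assume P_m = m^3 + m^2 + 3m + 3.
Then P_{m+1} = P_m + (3m^2 + 5m + 5) = (m^3 + m^2 + 3m + 3) + (3m^2 + 5m + 5) = m^3 + 4m^2 + 8m + 8,
and (m+1)^3 + (m+1)^2 + 3·(m+1) + 3 = m^3 + 4m^2 + 8m + 8.
This completes the inductive step, so P_k = k^3 + k^2 + 3k + 3 for all k ≥ 1.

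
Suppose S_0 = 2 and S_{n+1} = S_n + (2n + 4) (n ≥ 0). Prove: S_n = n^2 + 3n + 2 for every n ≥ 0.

Base case: S_0 = 2, and 0^2 + 3·0 + 2 = 2.
Assume S_m = m^2 + 3m + 2.
Then S_{m+1} = S_m + (2m + 4) = (m^2 + 3m + 2) + (2m + 4) = m^2 + 5m + 6,
and (m+1)^2 + 3·(m+1) + 2 = m^2 + 5m + 6.
This completes the inductive step, so S_n = n^2 + 3n + 2 for all n ≥ 0.

S_n = n^2 + 3n + 2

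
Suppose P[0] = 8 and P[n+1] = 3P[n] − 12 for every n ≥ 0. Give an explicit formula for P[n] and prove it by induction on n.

Claim: P[n] = 2·3^n + 6.

Base case: P[0] = 8, and 2·3^0 + 6 = 2 + 6 = 8.
Assume P[j] = 2·3^j + 6 for some j ≥ 0.
Then P[j+1] = 3P[j] − 12 = 3·(2·3^j + 6) − 12 = 6·3^j + 18 − 12 = 2·3^{j+1} + 6.
So the formula holds for j+1, and by induction P[n] = 2·3^n + 6 for all n ≥ 0.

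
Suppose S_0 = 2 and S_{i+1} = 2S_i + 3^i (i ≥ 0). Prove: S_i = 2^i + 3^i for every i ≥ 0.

Base case: S_0 = 2, and 2^0 + 3^0 = 1 + 1 = 2.
Assume S_k = 2^k + 3^k for some k ≥ 0.
Then S_{k+1} = 2S_k + 3^k = 2·(2^k + 3^k) + 3^k = 2^{k+1} + 2·3^k + 3^k = 2^{k+1} + 3·3^k = 2^{k+1} + 3^{k+1}.
This completes the inductive step, so S_i = 2^i + 3^i for all i ≥ 0.

S_i = 2^i + 3^i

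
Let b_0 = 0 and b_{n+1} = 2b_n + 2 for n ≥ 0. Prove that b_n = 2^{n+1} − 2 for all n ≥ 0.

Base case: b_0 = 0, and 2^{0+1} − 2 = 2 − 2 = 0.
Assume b_j = 2^{j+1} − 2 for some j ≥ 0.
Then b_{j+1} = 2b_j + 2 = 2·(2^{j+1} − 2) + 2 = 2^{j+2} − 4 + 2 = 2^{j+2} − 2.
By induction, b_n = 2^{n+1} − 2 for all n ≥ 0.

b_n = 2^{n+1} − 2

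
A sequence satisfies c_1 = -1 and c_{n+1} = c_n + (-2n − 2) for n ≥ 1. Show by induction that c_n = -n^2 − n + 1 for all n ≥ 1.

Base case: c_1 = -1, and -1^2 − 1 + 1 = -1.
Assume c_m = -m^2 − m + 1.
Then c_{m+1} = c_m + (-2m − 2) = (-m^2 − m + 1) + (-2m − 2) = -m^2 − 3m − 1,
and -(m+1)^2 − (m+1) + 1 = -m^2 − 3m − 1.
This completes the inductive step, so c_n = -n^2 − n + 1 for all n ≥ 1.

c_n = -n^2 − n + 1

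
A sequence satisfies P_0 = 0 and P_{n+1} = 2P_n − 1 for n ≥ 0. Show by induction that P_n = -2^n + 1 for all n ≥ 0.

Base case: P_0 = 0, and -2^0 + 1 = -1 + 1 = 0.
Assume P_k = -2^k + 1 for some k ≥ 0.
Then P_{k+1} = 2P_k − 1 = 2·(-2^k + 1) − 1 = -2^{k+1} + 2 − 1 = -2^{k+1} + 1.
By induction, P_n = -2^n + 1 for all n ≥ 0.

P_n = -2^n + 1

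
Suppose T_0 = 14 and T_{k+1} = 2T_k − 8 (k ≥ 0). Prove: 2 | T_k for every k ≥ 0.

Base case: T_0 = 14 = 2·7, so 2 | T_0.
Assume 2 | T_m, so T_m = 2t for some integer t.
Then T_{m+1} = 2T_m − 8 = 2·(2t) − 8 = 2(2t − 4), so 2 | T_{m+1}.
By induction, 2 | T_k for all k ≥ 0.

2 | T_k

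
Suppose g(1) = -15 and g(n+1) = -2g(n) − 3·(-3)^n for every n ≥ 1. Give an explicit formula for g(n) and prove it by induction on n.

Claim: g(n) = 3·(-2)^n + 3·(-3)^n.

Base case: g(1) = -15, and 3·(-2)^1 + 3·(-3)^1 = -6 − 9 = -15.
Assume g(j) = 3·(-2)^j + 3·(-3)^j for some j ≥ 1.
Then g(j+1) = -2g(j) − 3·(-3)^j = -2·(3·(-2)^j + 3·(-3)^j) − 3·(-3)^j = 3·(-2)^{j+1} − 6·(-3)^j − 3·(-3)^j = 3·(-2)^{j+1} − 9·(-3)^j = 3·(-2)^{j+1} + 3·(-3)^{j+1}.
Hence g(n) = 3·(-2)^n + 3·(-3)^n for every n ≥ 1, by induction.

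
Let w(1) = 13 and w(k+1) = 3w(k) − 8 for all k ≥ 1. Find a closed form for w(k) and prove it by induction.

Claim: w(k) = 3^{k+1} + 4.

Base case: w(1) = 13, and 3^{1+1} + 4 = 9 + 4 = 13.
Assume w(m) = 3^{m+1} + 4 for some m ≥ 1.
Then w(m+1) = 3w(m) − 8 = 3·(3^{m+1} + 4) − 8 = 3^{m+2} + 12 − 8 = 3^{m+2} + 4.
By induction, w(k) = 3^{k+1} + 4 for all k ≥ 1.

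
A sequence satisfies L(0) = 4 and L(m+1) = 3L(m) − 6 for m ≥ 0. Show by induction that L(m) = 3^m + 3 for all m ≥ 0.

Base case: L(0) = 4, and 3^0 + 3 = 1 + 3 = 4.
Assume L(k) = 3^k + 3 for some k ≥ 0.
Then L(k+1) = 3L(k) − 6 = 3·(3^k + 3) − 6 = 3^{k+1} + 9 − 6 = 3^{k+1} + 3.
Hence L(m) = 3^m + 3 for every m ≥ 0, by induction.

L(m) = 3^m + 3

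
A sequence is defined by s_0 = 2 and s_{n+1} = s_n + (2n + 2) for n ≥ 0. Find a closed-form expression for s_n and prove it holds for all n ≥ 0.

Claim: s_n = n^2 + n + 2.

Base case: s_0 = 2, and 0^2 + 0 + 2 = 2.
Assume s_r = r^2 + r + 2.
Then s_{r+1} = s_r + (2r + 2) = (r^2 + r + 2) + (2r + 2) = r^2 + 3r + 4,
and (r+1)^2 + (r+1) + 2 = r^2 + 3r + 4.
By induction, s_n = n^2 + n + 2 for all n ≥ 0.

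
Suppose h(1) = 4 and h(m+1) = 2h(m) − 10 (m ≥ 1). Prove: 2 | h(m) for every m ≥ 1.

Base case: h(1) = 4 = 2·2, so 2 | h(1).
Assume 2 | h(j), so h(j) = 2t for some integer t.
Then h(j+1) = 2h(j) − 10 = 2·(2t) − 10 = 2(2t − 5), so 2 | h(j+1).
Hence 2 | h(m) for every m ≥ 1, by induction.

2 | h(m)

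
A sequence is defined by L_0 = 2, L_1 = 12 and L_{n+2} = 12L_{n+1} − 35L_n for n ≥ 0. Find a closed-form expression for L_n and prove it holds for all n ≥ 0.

Claim: L_n = 5^n + 7^n.

Base cases: L_0 = 2 and 5^0 + 7^0 = 2; L_1 = 12 and 5^1 + 7^1 = 12.
Assume L_j = 5^j + 7^j for all 0 ≤ j ≤ m, where m ≥ 1.
Then L_{m+1} = 12L_m − 35L_{m−1} = 12·(5^m + 7^m) − 35·(5^{m−1} + 7^{m−1}) = (12·5 − 35)5^{m−1} + (12·7 − 35)7^{m−1} = 25·5^{m−1} + 49·7^{m−1} = 5^{m+1} + 7^{m+1}.
This completes the inductive step, so L_n = 5^n + 7^n for all n ≥ 0.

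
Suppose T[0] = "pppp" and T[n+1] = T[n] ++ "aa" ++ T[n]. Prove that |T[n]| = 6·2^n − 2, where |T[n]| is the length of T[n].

Base case: |T[0]| = 4, and 6·2^0 − 2 = 4.
Assume |T[k]| = 6·2^k − 2.
Then |T[k+1]| = |T[k]| + 2 + |T[k]| = 2|T[k]| + 2 = 2(6·2^k − 2) + 2 = 6·2^{k+1} − 4 + 2 = 6·2^{k+1} − 2.
So the formula holds for k+1, and by induction |T[n]| = 6·2^n − 2 for all n ≥ 0.

|T[n]| = 6·2^n − 2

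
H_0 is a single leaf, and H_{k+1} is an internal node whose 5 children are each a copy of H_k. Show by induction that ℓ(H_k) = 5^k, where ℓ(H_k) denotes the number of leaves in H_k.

Base case: ℓ(H_0) = 1, and 5^0 = 1.
Assume ℓ(H_j) = 5^j.
Then ℓ(H_{j+1}) = 5·ℓ(H_j) = 5·5^j = 5^{j+1}.
This completes the inductive step, so ℓ(H_k) = 5^k for all k ≥ 0.

ℓ(H_k) = 5^k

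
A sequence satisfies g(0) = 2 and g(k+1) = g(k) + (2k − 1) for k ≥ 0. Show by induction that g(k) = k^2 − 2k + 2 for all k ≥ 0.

Base case: g(0) = 2, and 0^2 − 2·0 + 2 = 2.
Assume g(j) = j^2 − 2j + 2.
Then g(j+1) = g(j) + (2j − 1) = (j^2 − 2j + 2) + (2j − 1) = j^2 + 1,
and (j+1)^2 − 2·(j+1) + 2 = j^2 + 1.
This completes the inductive step, so g(k) = k^2 − 2k + 2 for all k ≥ 0.

g(k) = k^2 − 2k + 2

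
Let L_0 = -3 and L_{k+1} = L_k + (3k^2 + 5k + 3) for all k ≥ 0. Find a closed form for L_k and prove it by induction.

Claim: L_k = k^3 + k^2 + k − 3.

Base case: L_0 = -3, and 0^3 + 0^2 + 0 − 3 = -3.
Assume L_j = j^3 + j^2 + j − 3.
Then L_{j+1} = L_j + (3j^2 + 5j + 3) = (j^3 + j^2 + j − 3) + (3j^2 + 5j + 3) = j^3 + 4j^2 + 6j,
and (j+1)^3 + (j+1)^2 + (j+1) − 3 = j^3 + 4j^2 + 6j.
This completes the inductive step, so L_k = k^3 + k^2 + k − 3 for all k ≥ 0.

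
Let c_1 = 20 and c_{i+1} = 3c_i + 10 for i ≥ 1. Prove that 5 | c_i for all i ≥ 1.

Base case: c_1 = 20 = 5·4, so 5 | c_1.
Assume 5 | c_m, so c_m = 5t for some integer t.
Then c_{m+1} = 3c_m + 10 = 3·(5t) + 10 = 5(3t + 2), so 5 | c_{m+1}.
Hence 5 | c_i for every i ≥ 1, by induction.

5 | c_i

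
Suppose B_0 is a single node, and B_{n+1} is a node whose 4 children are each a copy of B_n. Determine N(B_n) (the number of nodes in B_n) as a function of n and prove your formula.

Claim: N(B_n) = (4^{n+1} − 1)/3.

Base case: N(B_0) = 1, and (4^{0+1} − 1)/3 = 1.
Assume N(B_j) = (4^{j+1} − 1)/3.
Then N(B_{j+1}) = 1 + 4N(B_j) = 1 + 4·(4^{j+1} − 1)/3 = 1 + (4^{j+2} − 4)/3 = (3 + 4^{j+2} − 4)/3 = (4^{j+2} − 1)/3.
By induction, N(B_n) = (4^{n+1} − 1)/3 for all n ≥ 0.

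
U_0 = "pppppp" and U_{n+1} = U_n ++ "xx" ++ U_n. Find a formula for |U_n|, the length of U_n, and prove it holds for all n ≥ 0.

Claim: |U_n| = 2^{n+3} − 2.

Base case: |U_0| = 6, and 2^{0+3} − 2 = 6.
Assume |U_m| = 2^{m+3} − 2.
Then |U_{m+1}| = |U_m| + 2 + |U_m| = 2|U_m| + 2 = 2(2^{m+3} − 2) + 2 = 2^{m+1+3} − 4 + 2 = 2^{m+1+3} − 2.
By induction, |U_n| = 2^{n+3} − 2 for all n ≥ 0.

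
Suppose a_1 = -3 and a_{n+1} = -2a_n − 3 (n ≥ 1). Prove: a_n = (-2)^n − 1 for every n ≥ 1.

Base case: a_1 = -3, and (-2)^1 − 1 = -2 − 1 = -3.
Assume a_m = (-2)^m − 1 for some m ≥ 1.
Then a_{m+1} = -2a_m − 3 = -2·((-2)^m − 1) − 3 = -2·(-2)^m + 2 − 3 = (-2)^{m+1} − 1.
So the formula holds for m+1, and by induction a_n = (-2)^n − 1 for all n ≥ 1.

a_n = (-2)^n − 1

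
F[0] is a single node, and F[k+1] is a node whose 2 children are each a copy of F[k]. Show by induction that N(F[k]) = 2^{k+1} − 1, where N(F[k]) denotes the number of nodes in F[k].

Base case: N(F[0]) = 1, and 2^{0+1} − 1 = 1.
Assume N(F[m]) = 2^{m+1} − 1.
Then N(F[m+1]) = 1 + 2N(F[m]) = 1 + 2(2^{m+1} − 1) = 2^{m+2} − 2 + 1 = 2^{m+2} − 1.
By induction, N(F[k]) = 2^{k+1} − 1 for all k ≥ 0.

N(F[k]) = 2^{k+1} − 1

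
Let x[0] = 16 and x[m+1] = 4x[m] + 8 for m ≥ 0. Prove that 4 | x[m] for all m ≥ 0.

Base case: x[0] = 16 = 4·4, so 4 | x[0].
Assume 4 | x[k], so x[k] = 4t for some integer t.
Then x[k+1] = 4x[k] + 8 = 4·(4t) + 8 = 4(4t + 2), so 4 | x[k+1].
By induction, 4 | x[m] for all m ≥ 0.

4 | x[m]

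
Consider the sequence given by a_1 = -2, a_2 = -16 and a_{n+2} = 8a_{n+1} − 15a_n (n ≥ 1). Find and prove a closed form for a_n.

Claim: a_n = -5^n + 3^n.

Base cases: a_1 = -2 and -5^1 + 3^1 = -2; a_2 = -16 and -5^2 + 3^2 = -16.
Assume a_j = -5^j + 3^j for all 1 ≤ j ≤ k, where k ≥ 2.
Then a_{k+1} = 8a_k − 15a_{k−1} = 8·(-5^k + 3^k) − 15·(-5^{k−1} + 3^{k−1}) = -(8·5 − 15)5^{k−1} + (8·3 − 15)3^{k−1} = -25·5^{k−1} + 9·3^{k−1} = -5^{k+1} + 3^{k+1}.
Hence a_n = -5^n + 3^n for every n ≥ 1, by strong induction.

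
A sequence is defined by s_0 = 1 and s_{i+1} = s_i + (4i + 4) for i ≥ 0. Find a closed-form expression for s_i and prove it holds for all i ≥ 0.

Claim: s_i = 2i^2 + 2i + 1.

Base case: s_0 = 1, and 2·0^2 + 2·0 + 1 = 1.
Assume s_r = 2r^2 + 2r + 1.
Then s_{r+1} = s_r + (4r + 4) = (2r^2 + 2r + 1) + (4r + 4) = 2r^2 + 6r + 5,
and 2·(r+1)^2 + 2·(r+1) + 1 = 2r^2 + 6r + 5.
This completes the inductive step, so s_i = 2i^2 + 2i + 1 for all i ≥ 0.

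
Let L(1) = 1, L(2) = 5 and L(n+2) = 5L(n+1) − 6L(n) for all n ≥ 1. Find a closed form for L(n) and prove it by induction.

Claim: L(n) = 3^n − 2^n.

Base cases: L(1) = 1 and 3^1 − 2^1 = 1; L(2) = 5 and 3^2 − 2^2 = 5.
Assume L(i) = 3^i − 2^i for all 1 ≤ i ≤ j, where j ≥ 2.
Then L(j+1) = 5L(j) − 6L(j−1) = 5·(3^j − 2^j) − 6·(3^{j−1} − 2^{j−1}) = (5·3 − 6)3^{j−1} − (5·2 − 6)2^{j−1} = 9·3^{j−1} − 4·2^{j−1} = 3^{j+1} − 2^{j+1}.
So the formula holds for j+1, and by strong induction L(n) = 3^n − 2^n for all n ≥ 1.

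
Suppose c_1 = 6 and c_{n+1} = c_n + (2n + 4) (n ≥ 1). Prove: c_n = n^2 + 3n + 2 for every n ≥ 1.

Base case: c_1 = 6, and 1^2 + 3·1 + 2 = 6.
Assume c_k = k^2 + 3k + 2.
Then c_{k+1} = c_k + (2k + 4) = (k^2 + 3k + 2) + (2k + 4) = k^2 + 5k + 6,
and (k+1)^2 + 3·(k+1) + 2 = k^2 + 5k + 6.
Hence c_n = n^2 + 3n + 2 for every n ≥ 1, by induction.

c_n = n^2 + 3n + 2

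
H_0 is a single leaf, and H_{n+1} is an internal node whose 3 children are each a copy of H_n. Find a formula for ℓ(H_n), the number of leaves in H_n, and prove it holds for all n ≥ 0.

Claim: ℓ(H_n) = 3^n.

Base case: ℓ(H_0) = 1, and 3^0 = 1.
Assume ℓ(H_k) = 3^k.
Then ℓ(H_{k+1}) = 3·ℓ(H_k) = 3·3^k = 3^{k+1}.
By induction, ℓ(H_n) = 3^n for all n ≥ 0.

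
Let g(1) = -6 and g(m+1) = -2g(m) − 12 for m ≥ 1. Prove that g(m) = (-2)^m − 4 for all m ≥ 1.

Base case: g(1) = -6, and (-2)^1 − 4 = -2 − 4 = -6.
Assume g(k) = (-2)^k − 4 for some k ≥ 1.
Then g(k+1) = -2g(k) − 12 = -2·((-2)^k − 4) − 12 = -2·(-2)^k + 8 − 12 = (-2)^{k+1} − 4.
Hence g(m) = (-2)^m − 4 for every m ≥ 1, by induction.

g(m) = (-2)^m − 4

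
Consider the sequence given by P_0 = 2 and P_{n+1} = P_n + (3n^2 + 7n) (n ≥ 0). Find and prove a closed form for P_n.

Claim: P_n = n^3 + 2n^2 − 3n + 2.

Base case: P_0 = 2, and 0^3 + 2·0^2 − 3·0 + 2 = 2.
Assume P_m = m^3 + 2m^2 − 3m + 2.
Then P_{m+1} = P_m + (3m^2 + 7m) = (m^3 + 2m^2 − 3m + 2) + (3m^2 + 7m) = m^3 + 5m^2 + 4m + 2,
and (m+1)^3 + 2·(m+1)^2 − 3·(m+1) + 2 = m^3 + 5m^2 + 4m + 2.
By induction, P_n = n^3 + 2n^2 − 3n + 2 for all n ≥ 0.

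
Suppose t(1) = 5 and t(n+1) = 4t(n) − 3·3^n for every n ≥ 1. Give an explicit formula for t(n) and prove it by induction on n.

Claim: t(n) = -4^n + 3·3^n.

Base case: t(1) = 5, and -4^1 + 3·3^1 = -4 + 9 = 5.
Assume t(r) = -4^r + 3·3^r for some r ≥ 1.
Then t(r+1) = 4t(r) − 3·3^r = 4·(-4^r + 3·3^r) − 3·3^r = -4^{r+1} + 12·3^r − 3·3^r = -4^{r+1} + 9·3^r = -4^{r+1} + 3·3^{r+1}.
This completes the inductive step, so t(n) = -4^n + 3·3^n for all n ≥ 1.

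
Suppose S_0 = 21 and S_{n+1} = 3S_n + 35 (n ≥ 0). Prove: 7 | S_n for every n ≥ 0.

Base case: S_0 = 21 = 7·3, so 7 | S_0.
Assume 7 | S_r, so S_r = 7t for some integer t.
Then S_{r+1} = 3S_r + 35 = 3·(7t) + 35 = 7(3t + 5), so 7 | S_{r+1}.
So the property holds for r+1, and by induction 7 | S_n for all n ≥ 0.

7 | S_n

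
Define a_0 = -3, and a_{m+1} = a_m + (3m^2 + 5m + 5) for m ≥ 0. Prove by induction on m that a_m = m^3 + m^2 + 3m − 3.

Base case: a_0 = -3, and 0^3 + 0^2 + 3·0 − 3 = -3.
Assume a_j = j^3 + j^2 + 3j − 3.
Then a_{j+1} = a_j + (3j^2 + 5j + 5) = (j^3 + j^2 + 3j − 3) + (3j^2 + 5j + 5) = j^3 + 4j^2 + 8j + 2,
and (j+1)^3 + (j+1)^2 + 3·(j+1) − 3 = j^3 + 4j^2 + 8j + 2.
This completes the inductive step, so a_m = m^3 + m^2 + 3m − 3 for all m ≥ 0.

a_m = m^3 + m^2 + 3m − 3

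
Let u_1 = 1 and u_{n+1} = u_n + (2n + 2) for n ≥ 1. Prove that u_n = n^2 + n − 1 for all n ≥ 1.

Base case: u_1 = 1, and 1^2 + 1 − 1 = 1.
Assume u_r = r^2 + r − 1.
Then u_{r+1} = u_r + (2r + 2) = (r^2 + r − 1) + (2r + 2) = r^2 + 3r + 1,
and (r+1)^2 + (r+1) − 1 = r^2 + 3r + 1.
By induction, u_n = n^2 + n − 1 for all n ≥ 1.

u_n = n^2 + n − 1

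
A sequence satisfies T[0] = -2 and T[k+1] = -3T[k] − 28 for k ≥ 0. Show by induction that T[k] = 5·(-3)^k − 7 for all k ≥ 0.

Base case: T[0] = -2, and 5·(-3)^0 − 7 = 5 − 7 = -2.
Assume T[j] = 5·(-3)^j − 7 for some j ≥ 0.
Then T[j+1] = -3T[j] − 28 = -3·(5·(-3)^j − 7) − 28 = -15·(-3)^j + 21 − 28 = 5·(-3)^{j+1} − 7.
This completes the inductive step, so T[k] = 5·(-3)^k − 7 for all k ≥ 0.

T[k] = 5·(-3)^k − 7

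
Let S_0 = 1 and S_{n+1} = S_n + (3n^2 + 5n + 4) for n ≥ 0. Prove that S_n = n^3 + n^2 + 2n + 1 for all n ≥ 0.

Base case: S_0 = 1, and 0^3 + 0^2 + 2·0 + 1 = 1.
Assume S_m = m^3 + m^2 + 2m + 1.
Then S_{m+1} = S_m + (3m^2 + 5m + 4) = (m^3 + m^2 + 2m + 1) + (3m^2 + 5m + 4) = m^3 + 4m^2 + 7m + 5,
and (m+1)^3 + (m+1)^2 + 2·(m+1) + 1 = m^3 + 4m^2 + 7m + 5.
By induction, S_n = n^3 + n^2 + 2n + 1 for all n ≥ 0.

S_n = n^3 + n^2 + 2n + 1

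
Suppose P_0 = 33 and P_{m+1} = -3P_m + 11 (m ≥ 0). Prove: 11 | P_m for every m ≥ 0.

Base case: P_0 = 33 = 11·3, so 11 | P_0.
Assume 11 | P_j, so P_j = 11t for some integer t.
Then P_{j+1} = -3P_j + 11 = -3·(11t) + 11 = 11(-3t + 1), so 11 | P_{j+1}.
This completes the inductive step, so 11 | P_m for all m ≥ 0.

11 | P_m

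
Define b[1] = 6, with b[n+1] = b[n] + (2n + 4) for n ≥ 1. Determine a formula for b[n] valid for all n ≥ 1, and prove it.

Claim: b[n] = n^2 + 3n + 2.

Base case: b[1] = 6, and 1^2 + 3·1 + 2 = 6.
Assume b[j] = j^2 + 3j + 2.
Then b[j+1] = b[j] + (2j + 4) = (j^2 + 3j + 2) + (2j + 4) = j^2 + 5j + 6,
and (j+1)^2 + 3·(j+1) + 2 = j^2 + 5j + 6.
This completes the inductive step, so b[n] = n^2 + 3n + 2 for all n ≥ 1.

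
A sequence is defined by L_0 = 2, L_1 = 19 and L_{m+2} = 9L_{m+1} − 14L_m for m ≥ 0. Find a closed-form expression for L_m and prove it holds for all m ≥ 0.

Claim: L_m = 3·7^m − 2^m.

Base cases: L_0 = 2 and 3·7^0 − 2^0 = 2; L_1 = 19 and 3·7^1 − 2^1 = 19.
Assume L_j = 3·7^j − 2^j for all 0 ≤ j ≤ k, where k ≥ 1.
Then L_{k+1} = 9L_k − 14L_{k−1} = 9·(3·7^k − 2^k) − 14·(3·7^{k−1} − 2^{k−1}) = 3·(9·7 − 14)7^{k−1} − (9·2 − 14)2^{k−1} = 147·7^{k−1} − 4·2^{k−1} = 3·7^{k+1} − 2^{k+1}.
So the formula holds for k+1, and by strong induction L_m = 3·7^m − 2^m for all m ≥ 0.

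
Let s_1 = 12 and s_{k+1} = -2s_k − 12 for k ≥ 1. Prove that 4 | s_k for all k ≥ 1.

Base case: s_1 = 12 = 4·3, so 4 | s_1.
Assume 4 | s_j, so s_j = 4t for some integer t.
Then s_{j+1} = -2s_j − 12 = -2·(4t) − 12 = 4(-2t − 3), so 4 | s_{j+1}.
By induction, 4 | s_k for all k ≥ 1.

4 | s_k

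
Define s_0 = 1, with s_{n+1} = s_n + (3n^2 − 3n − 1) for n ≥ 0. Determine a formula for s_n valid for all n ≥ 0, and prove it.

Claim: s_n = n^3 − 3n^2 + n + 1.

Base case: s_0 = 1, and 0^3 − 3·0^2 + 0 + 1 = 1.
Assume s_r = r^3 − 3r^2 + r + 1.
Then s_{r+1} = s_r + (3r^2 − 3r − 1) = (r^3 − 3r^2 + r + 1) + (3r^2 − 3r − 1) = r^3 − 2r,
and (r+1)^3 − 3·(r+1)^2 + (r+1) + 1 = r^3 − 2r.
By induction, s_n = n^3 − 3n^2 + n + 1 for all n ≥ 0.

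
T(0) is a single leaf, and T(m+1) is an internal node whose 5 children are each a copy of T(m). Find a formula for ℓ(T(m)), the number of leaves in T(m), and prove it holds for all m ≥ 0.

Claim: ℓ(T(m)) = 5^m.

Base case: ℓ(T(0)) = 1, and 5^0 = 1.
Assume ℓ(T(k)) = 5^k.
Then ℓ(T(k+1)) = 5·ℓ(T(k)) = 5·5^k = 5^{k+1}.
This completes the inductive step, so ℓ(T(m)) = 5^m for all m ≥ 0.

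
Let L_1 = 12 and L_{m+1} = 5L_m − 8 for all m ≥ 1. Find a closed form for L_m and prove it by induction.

Claim: L_m = 2·5^m + 2.

Base case: L_1 = 12, and 2·5^1 + 2 = 10 + 2 = 12.
Assume L_j = 2·5^j + 2 for some j ≥ 1.
Then L_{j+1} = 5L_j − 8 = 5·(2·5^j + 2) − 8 = 10·5^j + 10 − 8 = 2·5^{j+1} + 2.
By induction, L_m = 2·5^m + 2 for all m ≥ 1.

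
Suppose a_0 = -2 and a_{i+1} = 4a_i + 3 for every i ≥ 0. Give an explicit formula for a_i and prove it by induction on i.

Claim: a_i = -4^i − 1.

Base case: a_0 = -2, and -4^0 − 1 = -1 − 1 = -2.
Assume a_k = -4^k − 1 for some k ≥ 0.
Then a_{k+1} = 4a_k + 3 = 4·(-4^k − 1) + 3 = -4^{k+1} − 4 + 3 = -4^{k+1} − 1.
By induction, a_i = -4^i − 1 for all i ≥ 0.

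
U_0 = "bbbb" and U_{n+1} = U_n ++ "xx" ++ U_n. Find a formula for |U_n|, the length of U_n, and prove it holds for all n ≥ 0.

Claim: |U_n| = 6·2^n − 2.

Base case: |U_0| = 4, and 6·2^0 − 2 = 4.
Assume |U_r| = 6·2^r − 2.
Then |U_{r+1}| = |U_r| + 2 + |U_r| = 2|U_r| + 2 = 2(6·2^r − 2) + 2 = 6·2^{r+1} − 4 + 2 = 6·2^{r+1} − 2.
This completes the inductive step, so |U_n| = 6·2^n − 2 for all n ≥ 0.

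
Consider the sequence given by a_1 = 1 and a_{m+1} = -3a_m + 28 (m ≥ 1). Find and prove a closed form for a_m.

Claim: a_m = 2·(-3)^m + 7.

Base case: a_1 = 1, and 2·(-3)^1 + 7 = -6 + 7 = 1.
Assume a_r = 2·(-3)^r + 7 for some r ≥ 1.
Then a_{r+1} = -3a_r + 28 = -3·(2·(-3)^r + 7) + 28 = -6·(-3)^r − 21 + 28 = 2·(-3)^{r+1} + 7.
By induction, a_m = 2·(-3)^m + 7 for all m ≥ 1.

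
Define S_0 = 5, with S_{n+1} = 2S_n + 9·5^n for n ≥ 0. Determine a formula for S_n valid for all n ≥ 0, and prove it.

Claim: S_n = 2·2^n + 3·5^n.

Base case: S_0 = 5, and 2·2^0 + 3·5^0 = 2 + 3 = 5.
Assume S_m = 2·2^m + 3·5^m for some m ≥ 0.
Then S_{m+1} = 2S_m + 9·5^m = 2·(2·2^m + 3·5^m) + 9·5^m = 2·2^{m+1} + 6·5^m + 9·5^m = 2·2^{m+1} + 15·5^m = 2·2^{m+1} + 3·5^{m+1}.
So the formula holds for m+1, and by induction S_n = 2·2^n + 3·5^n for all n ≥ 0.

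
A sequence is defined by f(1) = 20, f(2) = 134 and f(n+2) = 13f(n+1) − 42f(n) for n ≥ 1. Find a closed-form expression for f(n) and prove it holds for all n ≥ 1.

Claim: f(n) = 2·7^n + 6^n.

Base cases: f(1) = 20 and 2·7^1 + 6^1 = 20; f(2) = 134 and 2·7^2 + 6^2 = 134.
Assume f(j) = 2·7^j + 6^j for all 1 ≤ j ≤ k, where k ≥ 2.
Then f(k+1) = 13f(k) − 42f(k−1) = 13·(2·7^k + 6^k) − 42·(2·7^{k−1} + 6^{k−1}) = 2·(13·7 − 42)7^{k−1} + (13·6 − 42)6^{k−1} = 98·7^{k−1} + 36·6^{k−1} = 2·7^{k+1} + 6^{k+1}.
So the formula holds for k+1, and by strong induction f(n) = 2·7^n + 6^n for all n ≥ 1.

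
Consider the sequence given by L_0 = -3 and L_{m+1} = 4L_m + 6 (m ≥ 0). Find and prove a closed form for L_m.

Claim: L_m = -4^m − 2.

Base case: L_0 = -3, and -4^0 − 2 = -1 − 2 = -3.
Assume L_k = -4^k − 2 for some k ≥ 0.
Then L_{k+1} = 4L_k + 6 = 4·(-4^k − 2) + 6 = -4^{k+1} − 8 + 6 = -4^{k+1} − 2.
This completes the inductive step, so L_m = -4^m − 2 for all m ≥ 0.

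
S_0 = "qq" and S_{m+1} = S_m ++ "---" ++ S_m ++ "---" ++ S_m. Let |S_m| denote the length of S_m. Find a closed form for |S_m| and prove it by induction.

Claim: |S_m| = 5·3^m − 3.

Base case: |S_0| = 2, and 5·3^0 − 3 = 2.
Assume |S_k| = 5·3^k − 3.
Then |S_{k+1}| = 3|S_k| + 6 = 3(5·3^k − 3) + 6 = 5·3^{k+1} − 9 + 6 = 5·3^{k+1} − 3.
So the formula holds for k+1, and by induction |S_m| = 5·3^m − 3 for all m ≥ 0.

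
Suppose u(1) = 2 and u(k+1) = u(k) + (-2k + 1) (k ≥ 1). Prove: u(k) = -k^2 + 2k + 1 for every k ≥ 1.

Base case: u(1) = 2, and -1^2 + 2·1 + 1 = 2.
Assume u(r) = -r^2 + 2r + 1.
Then u(r+1) = u(r) + (-2r + 1) = (-r^2 + 2r + 1) + (-2r + 1) = -r^2 + 2,
and -(r+1)^2 + 2·(r+1) + 1 = -r^2 + 2.
This completes the inductive step, so u(k) = -k^2 + 2k + 1 for all k ≥ 1.

u(k) = -k^2 + 2k + 1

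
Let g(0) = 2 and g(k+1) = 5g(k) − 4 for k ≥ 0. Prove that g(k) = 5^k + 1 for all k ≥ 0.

Base case: g(0) = 2, and 5^0 + 1 = 1 + 1 = 2.
Assume g(r) = 5^r + 1 for some r ≥ 0.
Then g(r+1) = 5g(r) − 4 = 5·(5^r + 1) − 4 = 5^{r+1} + 5 − 4 = 5^{r+1} + 1.
By induction, g(k) = 5^k + 1 for all k ≥ 0.

g(k) = 5^k + 1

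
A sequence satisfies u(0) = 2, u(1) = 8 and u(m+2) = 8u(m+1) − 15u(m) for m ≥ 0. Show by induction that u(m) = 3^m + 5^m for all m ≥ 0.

Base cases: u(0) = 2 and 3^0 + 5^0 = 2; u(1) = 8 and 3^1 + 5^1 = 8.
Assume u(j) = 3^j + 5^j for all 0 ≤ j ≤ k, where k ≥ 1.
Then u(k+1) = 8u(k) − 15u(k−1) = 8·(3^k + 5^k) − 15·(3^{k−1} + 5^{k−1}) = (8·3 − 15)3^{k−1} + (8·5 − 15)5^{k−1} = 9·3^{k−1} + 25·5^{k−1} = 3^{k+1} + 5^{k+1}.
So the formula holds for k+1, and by strong induction u(m) = 3^m + 5^m for all m ≥ 0.

u(m) = 3^m + 5^m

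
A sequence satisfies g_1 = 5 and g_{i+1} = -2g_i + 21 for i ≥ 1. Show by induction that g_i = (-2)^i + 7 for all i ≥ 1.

Base case: g_1 = 5, and (-2)^1 + 7 = -2 + 7 = 5.
Assume g_r = (-2)^r + 7 for some r ≥ 1.
Then g_{r+1} = -2g_r + 21 = -2·((-2)^r + 7) + 21 = -2·(-2)^r − 14 + 21 = (-2)^{r+1} + 7.
So the formula holds for r+1, and by induction g_i = (-2)^i + 7 for all i ≥ 1.

g_i = (-2)^i + 7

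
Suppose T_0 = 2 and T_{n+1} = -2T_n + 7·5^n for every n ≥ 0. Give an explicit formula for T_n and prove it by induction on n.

Claim: T_n = (-2)^n + 5^n.

Base case: T_0 = 2, and (-2)^0 + 5^0 = 1 + 1 = 2.
Assume T_r = (-2)^r + 5^r for some r ≥ 0.
Then T_{r+1} = -2T_r + 7·5^r = -2·((-2)^r + 5^r) + 7·5^r = (-2)^{r+1} − 2·5^r + 7·5^r = (-2)^{r+1} + 5·5^r = (-2)^{r+1} + 5^{r+1}.
So the formula holds for r+1, and by induction T_n = (-2)^n + 5^n for all n ≥ 0.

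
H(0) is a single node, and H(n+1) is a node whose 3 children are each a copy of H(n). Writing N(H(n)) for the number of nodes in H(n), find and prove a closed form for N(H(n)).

Claim: N(H(n)) = (3^{n+1} − 1)/2.

Base case: N(H(0)) = 1, and (3^{0+1} − 1)/2 = 1.
Assume N(H(m)) = (3^{m+1} − 1)/2.
Then N(H(m+1)) = 1 + 3N(H(m)) = 1 + 3·(3^{m+1} − 1)/2 = 1 + (3^{m+2} − 3)/2 = (2 + 3^{m+2} − 3)/2 = (3^{m+2} − 1)/2.
Hence N(H(n)) = (3^{n+1} − 1)/2 for every n ≥ 0, by induction.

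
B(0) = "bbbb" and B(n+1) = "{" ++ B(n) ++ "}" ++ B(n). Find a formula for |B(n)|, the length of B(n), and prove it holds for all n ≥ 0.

Claim: |B(n)| = 6·2^n − 2.

Base case: |B(0)| = 4, and 6·2^0 − 2 = 4.
Assume |B(j)| = 6·2^j − 2.
Then |B(j+1)| = 1 + |B(j)| + 1 + |B(j)| = 2|B(j)| + 2 = 2(6·2^j − 2) + 2 = 6·2^{j+1} − 4 + 2 = 6·2^{j+1} − 2.
Hence |B(n)| = 6·2^n − 2 for every n ≥ 0, by induction.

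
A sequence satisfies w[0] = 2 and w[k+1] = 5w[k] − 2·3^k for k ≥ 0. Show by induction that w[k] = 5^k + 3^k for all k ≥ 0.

Base case: w[0] = 2, and 5^0 + 3^0 = 1 + 1 = 2.
Assume w[r] = 5^r + 3^r for some r ≥ 0.
Then w[r+1] = 5w[r] − 2·3^r = 5·(5^r + 3^r) − 2·3^r = 5^{r+1} + 5·3^r − 2·3^r = 5^{r+1} + 3·3^r = 5^{r+1} + 3^{r+1}.
This completes the inductive step, so w[k] = 5^k + 3^k for all k ≥ 0.

w[k] = 5^k + 3^k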